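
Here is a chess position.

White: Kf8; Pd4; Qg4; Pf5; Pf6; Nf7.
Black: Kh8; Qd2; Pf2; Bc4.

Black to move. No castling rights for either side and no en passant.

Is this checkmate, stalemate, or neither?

Black to move; black king on h8.
In check: yes, from the white knight on f7.
King squares — g7: attacked by Qg4; h7: available; g8: attacked by Qg4.
Legal moves for Black: Kh7, Bxf7.
Black is in check but has 2 legal moves → neither.

neither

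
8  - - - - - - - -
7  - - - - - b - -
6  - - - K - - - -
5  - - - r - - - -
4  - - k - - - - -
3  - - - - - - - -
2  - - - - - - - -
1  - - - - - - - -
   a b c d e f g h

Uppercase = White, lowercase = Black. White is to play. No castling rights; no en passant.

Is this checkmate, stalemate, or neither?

White to move; white king on d6.
In check: yes, from the black rook on d5.
King squares — c5: attacked by Kc4; d5: attacked by Kc4; e5: attacked by Rd5; c6: available; e6: attacked by Bf7; c7: available; d7: attacked by Rd5; e7: available.
Legal moves for White: Ke7, Kc7, Kc6.
White is in check but has 3 legal moves → neither.

neither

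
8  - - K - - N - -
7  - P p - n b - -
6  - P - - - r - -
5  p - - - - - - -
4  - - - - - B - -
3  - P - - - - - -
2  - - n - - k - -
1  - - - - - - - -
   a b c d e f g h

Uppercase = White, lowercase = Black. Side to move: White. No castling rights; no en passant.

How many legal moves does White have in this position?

White to move; king on c8.
In check: yes, from the black knight on e7.
Legal moves: Kd8, Kb8, Kd7, Kxc7.
Count: 4.

4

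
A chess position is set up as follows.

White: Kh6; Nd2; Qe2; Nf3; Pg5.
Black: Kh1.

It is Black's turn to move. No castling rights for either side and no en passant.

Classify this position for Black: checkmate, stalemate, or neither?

Black to move; black king on h1.
In check: no.
King squares — g1: attacked by Nf3; g2: attacked by Qe2; h2: attacked by Qe2.
Legal moves for Black: none.
Not in check and no legal moves → stalemate.

stalemate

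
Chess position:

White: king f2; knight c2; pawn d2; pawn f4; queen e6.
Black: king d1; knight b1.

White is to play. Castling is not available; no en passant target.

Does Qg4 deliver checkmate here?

After Qg4: black king on d1; in check: yes, from the white queen on g4.
Black has 3 legal replies: Kxd2, Kxc2, Kc1.
In check but a legal move exists → not checkmate.

no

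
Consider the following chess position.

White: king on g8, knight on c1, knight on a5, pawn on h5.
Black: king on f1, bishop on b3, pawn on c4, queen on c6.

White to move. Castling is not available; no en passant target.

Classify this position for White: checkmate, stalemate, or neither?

neither

White to move; white king on g8.
In check: no.
Legal moves for White: Kh8, Kf8, Kh7, Kg7, Kf7, Nb7, Nxc6, Nxc4, Naxb3, Nd3, Ncxb3, Ne2, Na2, h6.
White has 14 legal moves and is not in check → neither.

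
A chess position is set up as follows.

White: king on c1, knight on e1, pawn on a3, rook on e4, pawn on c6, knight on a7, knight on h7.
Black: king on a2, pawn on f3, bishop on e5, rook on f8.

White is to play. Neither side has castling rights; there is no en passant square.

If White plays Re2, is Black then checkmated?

no

After Re2: black king on a2; in check: yes, from the white rook on e2.
Black has 5 legal replies: Kb3, Kxa3, Ka1, Bb2+, fxe2.
In check but a legal move exists → not checkmate.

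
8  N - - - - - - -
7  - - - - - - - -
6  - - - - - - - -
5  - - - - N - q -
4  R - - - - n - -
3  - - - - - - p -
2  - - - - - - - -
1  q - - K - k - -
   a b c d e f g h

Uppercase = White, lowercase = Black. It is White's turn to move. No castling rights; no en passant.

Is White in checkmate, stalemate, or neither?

neither

White to move; white king on d1.
In check: yes, from the black queen on a1.
Legal moves for White: Kd2, Kc2, Rxa1.
White is in check but has 3 legal moves → neither.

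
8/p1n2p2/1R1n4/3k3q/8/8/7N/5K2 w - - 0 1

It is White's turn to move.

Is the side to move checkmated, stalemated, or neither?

neither

White to move; white king on f1.
In check: no.
Legal moves for White: Rb8, Rb7, Rxd6+, Rc6, Ra6, Rb5+, Rb4, Rb3, Rb2, Rb1, Ng4, Nf3, Kg2, Kf2, Kg1, Ke1.
White has 16 legal moves and is not in check → neither.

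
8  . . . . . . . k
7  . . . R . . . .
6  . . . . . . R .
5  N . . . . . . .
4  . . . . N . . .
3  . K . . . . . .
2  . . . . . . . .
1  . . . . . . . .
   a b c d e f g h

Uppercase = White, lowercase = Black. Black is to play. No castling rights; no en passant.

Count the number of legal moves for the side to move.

Black to move; king on h8.
In check: no.
Legal moves: none.
Count: 0.

0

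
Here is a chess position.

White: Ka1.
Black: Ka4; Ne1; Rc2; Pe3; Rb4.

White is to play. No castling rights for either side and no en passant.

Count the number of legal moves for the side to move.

White to move; king on a1.
In check: no.
Legal moves: none.
Count: 0.

0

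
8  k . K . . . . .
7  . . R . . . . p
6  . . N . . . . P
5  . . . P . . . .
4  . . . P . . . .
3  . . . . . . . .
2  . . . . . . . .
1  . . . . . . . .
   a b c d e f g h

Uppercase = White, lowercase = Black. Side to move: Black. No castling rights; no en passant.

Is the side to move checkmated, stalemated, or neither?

Black to move; black king on a8.
In check: no.
King squares — a7: attacked by Nc6; b7: attacked by Rc7; b8: attacked by Nc6.
Legal moves for Black: none.
Not in check and no legal moves → stalemate.

stalemate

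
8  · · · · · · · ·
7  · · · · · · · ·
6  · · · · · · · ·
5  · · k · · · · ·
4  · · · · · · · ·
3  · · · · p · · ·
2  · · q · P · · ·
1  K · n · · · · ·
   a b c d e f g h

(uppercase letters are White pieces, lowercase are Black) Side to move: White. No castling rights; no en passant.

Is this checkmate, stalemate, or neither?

stalemate

White to move; white king on a1.
In check: no.
King squares — b1: attacked by Qc2; a2: attacked by Nc1; b2: attacked by Qc2.
Legal moves for White: none.
Not in check and no legal moves → stalemate.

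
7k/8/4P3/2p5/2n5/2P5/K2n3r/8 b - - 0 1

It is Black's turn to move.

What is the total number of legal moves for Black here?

24

Black to move; king on h8.
In check: no.
Legal moves: Kg8, Kh7, Kg7, Nd6, Nb6, Ne5, Na5, Ne3, Na3, Nb2, Rh7, Rh6, Rh5, Rh4, Rh3, Rg2, Rf2, Re2, Rh1, Ne4+, Nf3+, Nb3+, Nf1+, Nb1+.
Count: 24.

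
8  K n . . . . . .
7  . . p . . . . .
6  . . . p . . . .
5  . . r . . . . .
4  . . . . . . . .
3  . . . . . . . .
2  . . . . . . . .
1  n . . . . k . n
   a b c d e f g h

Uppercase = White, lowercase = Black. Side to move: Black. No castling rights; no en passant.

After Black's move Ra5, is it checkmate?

After Ra5: white king on a8; in check: yes, from the black rook on a5.
White has 2 legal replies: Kxb8, Kb7.
In check but a legal move exists → not checkmate.

no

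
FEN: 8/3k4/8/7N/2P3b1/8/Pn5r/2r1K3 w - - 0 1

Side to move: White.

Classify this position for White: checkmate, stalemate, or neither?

checkmate

White to move; white king on e1.
In check: yes, from the black rook on c1.
King squares — d1: attacked by Rc1; f1: attacked by Rc1; d2: attacked by Rh2; e2: attacked by Rh2; f2: attacked by Rh2.
Legal moves for White: none.
In check with no legal moves → checkmate.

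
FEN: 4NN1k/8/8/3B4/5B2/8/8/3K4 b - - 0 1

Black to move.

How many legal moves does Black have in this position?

Black to move; king on h8.
In check: no.
Legal moves: none.
Count: 0.

0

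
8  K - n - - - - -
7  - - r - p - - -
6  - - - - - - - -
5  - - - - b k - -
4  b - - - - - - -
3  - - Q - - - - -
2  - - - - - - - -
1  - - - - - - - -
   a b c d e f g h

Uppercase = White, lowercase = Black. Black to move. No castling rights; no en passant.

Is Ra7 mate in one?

yes

After Ra7: white king on a8; in check: yes, from the black rook on a7.
King squares — a7: attacked by Nc8; b7: attacked by Ra7; b8: attacked by Be5.
White has no legal moves → checkmate.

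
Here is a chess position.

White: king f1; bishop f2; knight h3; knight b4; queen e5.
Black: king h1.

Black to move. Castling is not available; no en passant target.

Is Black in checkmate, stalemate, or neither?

stalemate

Black to move; black king on h1.
In check: no.
King squares — g1: attacked by Kf1; g2: attacked by Kf1; h2: attacked by Qe5.
Legal moves for Black: none.
Not in check and no legal moves → stalemate.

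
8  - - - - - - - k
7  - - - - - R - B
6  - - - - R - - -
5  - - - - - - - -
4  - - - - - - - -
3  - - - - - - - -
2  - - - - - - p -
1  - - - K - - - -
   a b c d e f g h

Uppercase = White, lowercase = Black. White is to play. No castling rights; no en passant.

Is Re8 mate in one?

After Re8: black king on h8; in check: yes, from the white rook on e8.
King squares — g7: attacked by Rf7; h7: attacked by Rf7; g8: attacked by Bh7.
Black has no legal moves → checkmate.

yes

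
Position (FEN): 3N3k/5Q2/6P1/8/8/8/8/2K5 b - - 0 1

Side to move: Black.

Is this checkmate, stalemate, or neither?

stalemate

Black to move; black king on h8.
In check: no.
King squares — g7: attacked by Qf7; h7: attacked by Pg6; g8: attacked by Qf7.
Legal moves for Black: none.
Not in check and no legal moves → stalemate.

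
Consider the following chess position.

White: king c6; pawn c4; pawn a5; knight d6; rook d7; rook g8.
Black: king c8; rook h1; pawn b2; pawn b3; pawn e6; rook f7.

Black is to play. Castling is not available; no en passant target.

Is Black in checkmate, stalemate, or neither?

Black to move; black king on c8.
In check: yes, from the white knight on d6 and the white rook on g8.
King squares — b7: attacked by Kc6; c7: attacked by Kc6; d7: attacked by Kc6; b8: attacked by Rg8; d8: attacked by Rd7.
Legal moves for Black: none.
In check with no legal moves → checkmate.

checkmate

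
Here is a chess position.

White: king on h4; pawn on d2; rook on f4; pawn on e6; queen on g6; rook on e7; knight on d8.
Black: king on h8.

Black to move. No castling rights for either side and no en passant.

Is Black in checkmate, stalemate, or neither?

Black to move; black king on h8.
In check: no.
King squares — g7: attacked by Qg6; h7: attacked by Qg6; g8: attacked by Qg6.
Legal moves for Black: none.
Not in check and no legal moves → stalemate.

stalemate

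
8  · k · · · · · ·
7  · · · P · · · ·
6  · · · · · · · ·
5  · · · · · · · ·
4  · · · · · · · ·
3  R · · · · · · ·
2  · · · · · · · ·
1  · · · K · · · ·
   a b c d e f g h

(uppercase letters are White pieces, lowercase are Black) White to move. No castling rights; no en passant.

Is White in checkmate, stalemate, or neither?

White to move; white king on d1.
In check: no.
Legal moves for White include: Ra8+, Ra7, Ra6, Ra5, Ra4, Rh3, Rg3, Rf3, Re3, Rd3, Rc3, Rb3+, Ra2, Ra1, Ke2, Kd2, Kc2, Ke1, ... (list truncated; more exist).
White has legal moves and is not in check → neither.

neither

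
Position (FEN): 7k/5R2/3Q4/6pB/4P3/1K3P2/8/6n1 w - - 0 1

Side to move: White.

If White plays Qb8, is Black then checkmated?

yes

After Qb8: black king on h8; in check: yes, from the white queen on b8.
King squares — g7: attacked by Rf7; h7: attacked by Rf7; g8: attacked by Qb8.
Black has no legal moves → checkmate.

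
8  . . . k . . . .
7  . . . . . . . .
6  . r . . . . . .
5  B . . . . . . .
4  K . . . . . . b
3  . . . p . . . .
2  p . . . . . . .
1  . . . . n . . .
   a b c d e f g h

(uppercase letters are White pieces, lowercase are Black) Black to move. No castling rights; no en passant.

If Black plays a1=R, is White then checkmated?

yes

After a1=R: white king on a4; in check: yes, from the black rook on a1.
King squares — a3: attacked by Ra1; b3: attacked by Rb6; b4: attacked by Rb6; a5: own bishop; b5: attacked by Rb6.
White has no legal moves → checkmate.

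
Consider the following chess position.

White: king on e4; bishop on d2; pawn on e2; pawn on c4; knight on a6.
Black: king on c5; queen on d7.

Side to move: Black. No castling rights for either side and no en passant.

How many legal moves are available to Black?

Black to move; king on c5.
In check: yes, from the white knight on a6.
Legal moves: Kd6, Kc6, Kb6, Kxc4.
Count: 4.

4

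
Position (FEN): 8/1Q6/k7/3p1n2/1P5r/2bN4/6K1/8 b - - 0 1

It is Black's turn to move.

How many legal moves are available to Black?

Black to move; king on a6.
In check: yes, from the white queen on b7.
Legal moves: Kxb7.
Count: 1.

1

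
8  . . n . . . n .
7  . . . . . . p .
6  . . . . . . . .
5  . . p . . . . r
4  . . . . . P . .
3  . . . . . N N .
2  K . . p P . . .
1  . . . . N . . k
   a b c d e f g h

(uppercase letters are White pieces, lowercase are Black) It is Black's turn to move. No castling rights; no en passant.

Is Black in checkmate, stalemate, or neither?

checkmate

Black to move; black king on h1.
In check: yes, from the white knight on g3.
King squares — g1: attacked by Nf3; g2: attacked by Ne1; h2: attacked by Nf3.
Legal moves for Black: none.
In check with no legal moves → checkmate.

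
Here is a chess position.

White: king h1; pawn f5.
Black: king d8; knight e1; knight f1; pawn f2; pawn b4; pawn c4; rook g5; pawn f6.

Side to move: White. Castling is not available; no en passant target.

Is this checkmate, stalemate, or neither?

stalemate

White to move; white king on h1.
In check: no.
King squares — g1: attacked by Pf2; g2: attacked by Ne1; h2: attacked by Nf1.
Legal moves for White: none.
Not in check and no legal moves → stalemate.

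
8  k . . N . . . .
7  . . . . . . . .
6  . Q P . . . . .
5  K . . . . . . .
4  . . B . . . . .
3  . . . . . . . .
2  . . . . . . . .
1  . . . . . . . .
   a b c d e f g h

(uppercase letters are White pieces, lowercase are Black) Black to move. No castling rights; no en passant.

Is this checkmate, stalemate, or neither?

Black to move; black king on a8.
In check: no.
King squares — a7: attacked by Qb6; b7: attacked by Qb6; b8: attacked by Qb6.
Legal moves for Black: none.
Not in check and no legal moves → stalemate.

stalemate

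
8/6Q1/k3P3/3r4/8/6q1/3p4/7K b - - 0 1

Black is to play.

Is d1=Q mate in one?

After d1=Q: white king on h1; in check: yes, from the black queen on d1.
King squares — g1: attacked by Qd1; g2: attacked by Qg3; h2: attacked by Qg3.
White has no legal moves → checkmate.

yes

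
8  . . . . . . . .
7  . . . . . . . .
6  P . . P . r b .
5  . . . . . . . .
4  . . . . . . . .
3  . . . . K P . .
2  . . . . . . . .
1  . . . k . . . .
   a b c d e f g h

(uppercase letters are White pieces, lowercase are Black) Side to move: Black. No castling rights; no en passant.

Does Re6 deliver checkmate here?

After Re6: white king on e3; in check: yes, from the black rook on e6.
White has 3 legal replies: Kf4, Kd4, Kf2.
In check but a legal move exists → not checkmate.

no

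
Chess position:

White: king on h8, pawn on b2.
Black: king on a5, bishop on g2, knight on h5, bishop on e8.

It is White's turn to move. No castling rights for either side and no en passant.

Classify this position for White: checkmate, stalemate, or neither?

neither

White to move; white king on h8.
In check: no.
Legal moves for White: Kg8, Kh7, b3, b4+.
White has 4 legal moves and is not in check → neither.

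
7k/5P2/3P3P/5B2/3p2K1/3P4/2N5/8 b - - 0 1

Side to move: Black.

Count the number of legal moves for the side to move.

0

Black to move; king on h8.
In check: no.
Legal moves: none.
Count: 0.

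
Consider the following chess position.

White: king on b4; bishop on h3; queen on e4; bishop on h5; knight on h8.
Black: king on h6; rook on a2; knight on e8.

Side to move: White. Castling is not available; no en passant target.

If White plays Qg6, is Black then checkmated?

yes

After Qg6: black king on h6; in check: yes, from the white queen on g6.
King squares — g5: attacked by Qg6; h5: attacked by Qg6; g6: attacked by Bh5; g7: attacked by Qg6; h7: attacked by Qg6.
Black has no legal moves → checkmate.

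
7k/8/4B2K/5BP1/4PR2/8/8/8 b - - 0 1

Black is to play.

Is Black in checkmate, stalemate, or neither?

stalemate

Black to move; black king on h8.
In check: no.
King squares — g7: attacked by Kh6; h7: attacked by Bf5; g8: attacked by Be6.
Legal moves for Black: none.
Not in check and no legal moves → stalemate.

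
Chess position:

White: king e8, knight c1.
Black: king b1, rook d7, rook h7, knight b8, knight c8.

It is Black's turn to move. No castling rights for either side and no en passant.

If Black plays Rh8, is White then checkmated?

After Rh8: white king on e8; in check: yes, from the black rook on h8.
King squares — d7: attacked by Nb8; e7: attacked by Rd7; f7: attacked by Rd7; d8: attacked by Rd7; f8: attacked by Rh8.
White has no legal moves → checkmate.

yes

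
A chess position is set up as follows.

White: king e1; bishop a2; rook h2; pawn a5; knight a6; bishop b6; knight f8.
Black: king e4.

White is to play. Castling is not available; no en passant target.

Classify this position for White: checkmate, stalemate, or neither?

neither

White to move; white king on e1.
In check: no.
Legal moves for White include: Nh7, Nd7, Ng6, Ne6, Bd8, Bc7, Ba7, Bc5, Bd4, Be3, Bf2, Bg1, Nb8, Nc7, Nc5+, Nb4, Rh8, Rh7, ... (list truncated; more exist).
White has legal moves and is not in check → neither.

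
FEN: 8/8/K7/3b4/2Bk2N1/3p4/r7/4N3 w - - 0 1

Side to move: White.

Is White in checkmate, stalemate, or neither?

neither

White to move; white king on a6.
In check: yes, from the black rook on a2.
Legal moves for White: Kb6, Kb5, Bxa2.
White is in check but has 3 legal moves → neither.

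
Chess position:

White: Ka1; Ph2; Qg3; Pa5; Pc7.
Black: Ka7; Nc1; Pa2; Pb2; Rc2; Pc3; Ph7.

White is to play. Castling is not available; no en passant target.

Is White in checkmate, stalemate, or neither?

checkmate

White to move; white king on a1.
In check: yes, from the black pawn on b2.
King squares — b1: attacked by Pa2; a2: attacked by Nc1; b2: attacked by Rc2.
Legal moves for White: none.
In check with no legal moves → checkmate.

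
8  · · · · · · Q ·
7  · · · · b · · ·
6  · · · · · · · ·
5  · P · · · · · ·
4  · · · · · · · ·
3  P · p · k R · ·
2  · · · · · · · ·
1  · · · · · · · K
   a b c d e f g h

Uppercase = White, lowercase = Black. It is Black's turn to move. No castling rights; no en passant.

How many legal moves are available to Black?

Black to move; king on e3.
In check: yes, from the white rook on f3.
Legal moves: Ke4, Kd4, Kxf3, Ke2, Kd2.
Count: 5.

5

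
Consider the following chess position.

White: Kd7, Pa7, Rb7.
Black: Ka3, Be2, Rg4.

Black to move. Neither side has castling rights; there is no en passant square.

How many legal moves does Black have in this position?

23

Black to move; king on a3.
In check: no.
Legal moves: Rg8, Rg7+, Rg6, Rg5, Rh4, Rf4, Re4, Rd4+, Rc4, Rb4, Ra4, Rg3, Rg2, Rg1, Ka4, Ka2, Ba6, Bb5+, Bc4, Bf3, Bd3, Bf1, Bd1.
Count: 23.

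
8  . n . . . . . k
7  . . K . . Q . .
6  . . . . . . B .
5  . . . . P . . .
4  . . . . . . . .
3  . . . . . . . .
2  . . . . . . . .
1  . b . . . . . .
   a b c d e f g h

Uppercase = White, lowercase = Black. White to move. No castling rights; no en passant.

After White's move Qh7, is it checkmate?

yes

After Qh7: black king on h8; in check: yes, from the white queen on h7.
King squares — g7: attacked by Qh7; h7: attacked by Bg6; g8: attacked by Qh7.
Black has no legal moves → checkmate.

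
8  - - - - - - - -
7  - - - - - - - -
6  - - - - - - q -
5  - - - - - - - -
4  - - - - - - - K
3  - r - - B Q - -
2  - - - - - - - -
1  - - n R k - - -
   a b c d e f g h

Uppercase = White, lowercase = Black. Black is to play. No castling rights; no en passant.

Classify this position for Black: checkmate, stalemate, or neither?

checkmate

Black to move; black king on e1.
In check: yes, from the white rook on d1.
King squares — d1: attacked by Qf3; f1: attacked by Rd1; d2: attacked by Rd1; e2: attacked by Qf3; f2: attacked by Be3.
Legal moves for Black: none.
In check with no legal moves → checkmate.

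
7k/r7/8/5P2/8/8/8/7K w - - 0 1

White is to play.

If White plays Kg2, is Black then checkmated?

After Kg2: black king on h8; in check: no.
Black is not in check, so this cannot be checkmate.

no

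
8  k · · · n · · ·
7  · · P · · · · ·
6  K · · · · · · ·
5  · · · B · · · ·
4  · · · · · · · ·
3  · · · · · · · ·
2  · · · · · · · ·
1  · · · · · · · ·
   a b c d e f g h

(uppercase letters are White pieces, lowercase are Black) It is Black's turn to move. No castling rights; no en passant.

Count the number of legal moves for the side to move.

Black to move; king on a8.
In check: yes, from the white bishop on d5.
Legal moves: none.
Count: 0.

0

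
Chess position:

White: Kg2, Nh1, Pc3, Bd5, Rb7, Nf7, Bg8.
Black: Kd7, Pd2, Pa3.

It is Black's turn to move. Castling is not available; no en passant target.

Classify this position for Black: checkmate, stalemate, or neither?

Black to move; black king on d7.
In check: yes, from the white rook on b7.
King squares — c6: attacked by Bd5; d6: attacked by Nf7; e6: attacked by Bd5; c7: attacked by Rb7; e7: attacked by Rb7; c8: available; d8: attacked by Nf7; e8: available.
Legal moves for Black: Ke8, Kc8.
Black is in check but has 2 legal moves → neither.

neither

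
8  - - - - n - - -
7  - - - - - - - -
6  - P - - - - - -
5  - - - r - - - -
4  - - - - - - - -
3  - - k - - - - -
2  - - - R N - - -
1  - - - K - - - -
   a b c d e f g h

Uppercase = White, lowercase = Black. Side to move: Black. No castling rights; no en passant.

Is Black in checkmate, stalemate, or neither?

Black to move; black king on c3.
In check: yes, from the white knight on e2.
King squares — b2: attacked by Rd2; c2: attacked by Kd1; d2: attacked by Kd1; b3: available; d3: attacked by Rd2; b4: available; c4: available; d4: attacked by Rd2.
Legal moves for Black: Kc4, Kb4, Kb3.
Black is in check but has 3 legal moves → neither.

neither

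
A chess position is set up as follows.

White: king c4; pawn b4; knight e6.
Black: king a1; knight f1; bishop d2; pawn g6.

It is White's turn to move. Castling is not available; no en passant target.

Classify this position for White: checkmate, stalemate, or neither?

White to move; white king on c4.
In check: no.
Legal moves for White: Nf8, Nd8, Ng7, Nc7, Ng5, Nc5, Nf4, Nd4, Kd5, Kc5, Kb5, Kd4, Kd3, Kb3, b5.
White has 15 legal moves and is not in check → neither.

neither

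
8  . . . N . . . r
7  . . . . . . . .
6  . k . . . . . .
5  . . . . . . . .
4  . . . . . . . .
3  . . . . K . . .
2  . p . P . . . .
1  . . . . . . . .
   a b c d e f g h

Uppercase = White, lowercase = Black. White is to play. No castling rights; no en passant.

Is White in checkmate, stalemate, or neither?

neither

White to move; white king on e3.
In check: no.
Legal moves for White: Nf7, Nb7, Ne6, Nc6, Kf4, Ke4, Kd4, Kf3, Kd3, Kf2, Ke2, d3, d4.
White has 13 legal moves and is not in check → neither.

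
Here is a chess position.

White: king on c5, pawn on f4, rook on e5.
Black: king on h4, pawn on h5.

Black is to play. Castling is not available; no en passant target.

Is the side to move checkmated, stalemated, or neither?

Black to move; black king on h4.
In check: no.
Legal moves for Black: Kg4, Kh3, Kg3.
Black has 3 legal moves and is not in check → neither.

neither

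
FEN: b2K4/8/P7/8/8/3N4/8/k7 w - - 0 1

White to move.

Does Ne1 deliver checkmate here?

After Ne1: black king on a1; in check: no.
Black is not in check, so this cannot be checkmate.

no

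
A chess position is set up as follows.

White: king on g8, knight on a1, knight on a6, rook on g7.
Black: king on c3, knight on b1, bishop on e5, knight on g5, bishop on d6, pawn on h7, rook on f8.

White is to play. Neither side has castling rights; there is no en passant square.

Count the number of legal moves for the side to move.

0

White to move; king on g8.
In check: yes, from the black rook on f8.
Legal moves: none.
Count: 0.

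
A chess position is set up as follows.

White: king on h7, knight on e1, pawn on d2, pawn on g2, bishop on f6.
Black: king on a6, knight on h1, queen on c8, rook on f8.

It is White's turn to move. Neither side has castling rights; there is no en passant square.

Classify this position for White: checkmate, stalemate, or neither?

White to move; white king on h7.
In check: no.
Legal moves for White include: Kg7, Kh6, Kg6, Bh8, Bd8, Bg7, Be7, Bg5, Be5, Bh4, Bd4, Bc3, Bb2, Ba1, Nf3, Nd3, Nc2, g3, ... (list truncated; more exist).
White has legal moves and is not in check → neither.

neither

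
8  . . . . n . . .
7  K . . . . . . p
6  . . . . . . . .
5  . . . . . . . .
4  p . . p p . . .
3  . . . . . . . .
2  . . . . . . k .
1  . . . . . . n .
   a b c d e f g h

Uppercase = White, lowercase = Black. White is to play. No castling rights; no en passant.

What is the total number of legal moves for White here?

5

White to move; king on a7.
In check: no.
Legal moves: Kb8, Ka8, Kb7, Kb6, Ka6.
Count: 5.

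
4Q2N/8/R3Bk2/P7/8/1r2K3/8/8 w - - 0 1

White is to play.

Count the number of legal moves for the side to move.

White to move; king on e3.
In check: yes, from the black rook on b3.
Legal moves: Kf4, Ke4, Kd4, Kf2, Ke2, Kd2, Bxb3+.
Count: 7.

7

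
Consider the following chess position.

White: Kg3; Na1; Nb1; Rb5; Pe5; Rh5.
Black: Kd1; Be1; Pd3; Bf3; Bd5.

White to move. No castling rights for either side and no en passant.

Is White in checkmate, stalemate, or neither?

neither

White to move; white king on g3.
In check: yes, from the black bishop on e1.
King squares — f2: attacked by Be1; g2: attacked by Bf3; h2: available; f3: attacked by Bd5; h3: available; f4: available; g4: attacked by Bf3; h4: attacked by Be1.
Legal moves for White: Kf4, Kh3, Kh2.
White is in check but has 3 legal moves → neither.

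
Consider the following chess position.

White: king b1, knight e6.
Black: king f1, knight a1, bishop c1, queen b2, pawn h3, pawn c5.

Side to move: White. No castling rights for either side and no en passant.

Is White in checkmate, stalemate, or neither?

checkmate

White to move; white king on b1.
In check: yes, from the black queen on b2.
King squares — a1: attacked by Qb2; c1: attacked by Qb2; a2: attacked by Qb2; b2: attacked by Bc1; c2: attacked by Na1.
Legal moves for White: none.
In check with no legal moves → checkmate.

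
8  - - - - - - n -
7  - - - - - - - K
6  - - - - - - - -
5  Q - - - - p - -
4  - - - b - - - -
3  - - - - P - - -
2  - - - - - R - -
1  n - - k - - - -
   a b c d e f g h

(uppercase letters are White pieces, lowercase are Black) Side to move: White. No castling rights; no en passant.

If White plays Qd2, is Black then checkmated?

After Qd2: black king on d1; in check: yes, from the white queen on d2.
King squares — c1: attacked by Qd2; e1: attacked by Qd2; c2: attacked by Qd2; d2: attacked by Rf2; e2: attacked by Qd2.
Black has no legal moves → checkmate.

yes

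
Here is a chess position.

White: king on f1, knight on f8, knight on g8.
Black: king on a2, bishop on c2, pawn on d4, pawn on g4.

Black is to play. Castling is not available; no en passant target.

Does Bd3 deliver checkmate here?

no

After Bd3: white king on f1; in check: yes, from the black bishop on d3.
White has 4 legal replies: Kg2, Kf2, Kg1, Ke1.
In check but a legal move exists → not checkmate.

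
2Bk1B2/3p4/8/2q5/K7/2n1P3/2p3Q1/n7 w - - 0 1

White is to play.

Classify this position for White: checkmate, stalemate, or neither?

checkmate

White to move; white king on a4.
In check: yes, from the black knight on c3.
King squares — a3: attacked by Qc5; b3: attacked by Na1; b4: attacked by Qc5; a5: attacked by Qc5; b5: attacked by Nc3.
Legal moves for White: none.
In check with no legal moves → checkmate.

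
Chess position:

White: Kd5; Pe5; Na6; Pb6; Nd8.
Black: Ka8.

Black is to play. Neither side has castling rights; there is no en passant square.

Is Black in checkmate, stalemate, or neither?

stalemate

Black to move; black king on a8.
In check: no.
King squares — a7: attacked by Pb6; b7: attacked by Nd8; b8: attacked by Na6.
Legal moves for Black: none.
Not in check and no legal moves → stalemate.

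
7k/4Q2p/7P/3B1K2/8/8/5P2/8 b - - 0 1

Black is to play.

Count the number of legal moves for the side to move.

0

Black to move; king on h8.
In check: no.
Legal moves: none.
Count: 0.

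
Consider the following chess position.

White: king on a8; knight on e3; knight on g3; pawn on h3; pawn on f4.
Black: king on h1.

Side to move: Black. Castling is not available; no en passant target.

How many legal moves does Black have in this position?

2

Black to move; king on h1.
In check: yes, from the white knight on g3.
Legal moves: Kh2, Kg1.
Count: 2.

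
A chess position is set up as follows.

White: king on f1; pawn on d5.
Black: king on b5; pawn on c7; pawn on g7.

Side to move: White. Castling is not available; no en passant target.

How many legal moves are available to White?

6

White to move; king on f1.
In check: no.
Legal moves: Kg2, Kf2, Ke2, Kg1, Ke1, d6.
Count: 6.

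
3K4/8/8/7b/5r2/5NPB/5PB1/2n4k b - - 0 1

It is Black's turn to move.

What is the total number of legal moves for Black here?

0

Black to move; king on h1.
In check: yes, from the white bishop on g2.
Legal moves: none.
Count: 0.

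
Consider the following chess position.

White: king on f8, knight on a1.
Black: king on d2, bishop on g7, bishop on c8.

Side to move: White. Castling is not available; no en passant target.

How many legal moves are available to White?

White to move; king on f8.
In check: yes, from the black bishop on g7.
Legal moves: Kg8, Ke8, Kxg7, Kf7, Ke7.
Count: 5.

5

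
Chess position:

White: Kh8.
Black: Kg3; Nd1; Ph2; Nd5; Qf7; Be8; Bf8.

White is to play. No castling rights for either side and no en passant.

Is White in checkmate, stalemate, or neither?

White to move; white king on h8.
In check: no.
King squares — g7: attacked by Qf7; h7: attacked by Qf7; g8: attacked by Qf7.
Legal moves for White: none.
Not in check and no legal moves → stalemate.

stalemate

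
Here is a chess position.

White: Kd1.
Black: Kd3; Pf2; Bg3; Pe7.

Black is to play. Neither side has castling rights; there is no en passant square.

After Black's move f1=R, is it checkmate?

After f1=R: white king on d1; in check: yes, from the black rook on f1.
King squares — c1: attacked by Rf1; e1: attacked by Rf1; c2: attacked by Kd3; d2: attacked by Kd3; e2: attacked by Kd3.
White has no legal moves → checkmate.

yes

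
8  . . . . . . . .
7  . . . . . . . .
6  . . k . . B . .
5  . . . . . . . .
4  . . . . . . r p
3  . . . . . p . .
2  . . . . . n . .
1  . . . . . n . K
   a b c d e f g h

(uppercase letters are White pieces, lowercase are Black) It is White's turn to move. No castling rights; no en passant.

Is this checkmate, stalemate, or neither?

White to move; white king on h1.
In check: yes, from the black knight on f2.
King squares — g1: attacked by Rg4; g2: attacked by Pf3; h2: attacked by Nf1.
Legal moves for White: none.
In check with no legal moves → checkmate.

checkmate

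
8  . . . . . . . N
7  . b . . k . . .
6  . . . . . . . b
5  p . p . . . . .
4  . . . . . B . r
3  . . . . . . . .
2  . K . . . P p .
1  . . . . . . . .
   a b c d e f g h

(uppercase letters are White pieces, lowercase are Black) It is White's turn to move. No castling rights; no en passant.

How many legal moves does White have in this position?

White to move; king on b2.
In check: no.
Legal moves: Nf7, Ng6+, Bb8, Bc7, Bxh6, Bd6+, Bg5+, Be5, Bg3, Be3, Bh2, Bd2, Bc1, Kc3, Kb3, Ka3, Kc2, Ka2, Kc1, Kb1, Ka1, f3.
Count: 22.

22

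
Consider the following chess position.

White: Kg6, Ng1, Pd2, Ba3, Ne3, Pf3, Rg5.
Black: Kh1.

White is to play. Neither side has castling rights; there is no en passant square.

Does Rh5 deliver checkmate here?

no

After Rh5: black king on h1; in check: yes, from the white rook on h5.
Black has 1 legal reply: Kxg1.
In check but a legal move exists → not checkmate.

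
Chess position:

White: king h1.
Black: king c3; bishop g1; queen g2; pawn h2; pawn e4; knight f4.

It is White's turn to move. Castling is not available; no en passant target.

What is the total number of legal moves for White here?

White to move; king on h1.
In check: yes, from the black queen on g2.
Legal moves: none.
Count: 0.

0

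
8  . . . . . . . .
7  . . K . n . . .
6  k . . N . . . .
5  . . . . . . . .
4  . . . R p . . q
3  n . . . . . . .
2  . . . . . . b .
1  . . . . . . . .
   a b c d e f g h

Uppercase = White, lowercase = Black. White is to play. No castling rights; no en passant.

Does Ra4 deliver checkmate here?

yes

After Ra4: black king on a6; in check: yes, from the white rook on a4.
King squares — a5: attacked by Ra4; b5: attacked by Nd6; b6: attacked by Kc7; a7: attacked by Ra4; b7: attacked by Nd6.
Black has no legal moves → checkmate.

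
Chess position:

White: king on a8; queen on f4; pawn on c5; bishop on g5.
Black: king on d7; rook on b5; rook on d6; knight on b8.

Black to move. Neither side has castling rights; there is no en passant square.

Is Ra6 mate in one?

yes

After Ra6: white king on a8; in check: yes, from the black rook on a6.
King squares — a7: attacked by Ra6; b7: attacked by Rb5; b8: attacked by Rb5.
White has no legal moves → checkmate.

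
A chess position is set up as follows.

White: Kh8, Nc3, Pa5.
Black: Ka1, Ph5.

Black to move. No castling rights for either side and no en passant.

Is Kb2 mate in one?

no

After Kb2: white king on h8; in check: no.
White is not in check, so this cannot be checkmate.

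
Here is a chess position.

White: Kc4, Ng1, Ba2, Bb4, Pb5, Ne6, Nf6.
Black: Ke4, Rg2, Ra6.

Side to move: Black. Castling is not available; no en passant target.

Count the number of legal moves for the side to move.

3

Black to move; king on e4.
In check: yes, from the white knight on f6.
Legal moves: Kf5, Ke5, Ke3.
Count: 3.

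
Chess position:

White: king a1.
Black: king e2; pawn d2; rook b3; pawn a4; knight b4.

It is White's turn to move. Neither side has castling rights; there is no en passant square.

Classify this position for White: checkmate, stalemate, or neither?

White to move; white king on a1.
In check: no.
King squares — b1: attacked by Rb3; a2: attacked by Nb4; b2: attacked by Rb3.
Legal moves for White: none.
Not in check and no legal moves → stalemate.

stalemate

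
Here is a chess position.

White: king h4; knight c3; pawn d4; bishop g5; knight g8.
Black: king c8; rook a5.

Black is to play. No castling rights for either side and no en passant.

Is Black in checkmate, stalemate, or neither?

neither

Black to move; black king on c8.
In check: no.
Legal moves for Black: Kb8, Kd7, Kc7, Kb7, Ra8, Ra7, Ra6, Rxg5, Rf5, Re5, Rd5, Rc5, Rb5, Ra4, Ra3, Ra2, Ra1.
Black has 17 legal moves and is not in check → neither.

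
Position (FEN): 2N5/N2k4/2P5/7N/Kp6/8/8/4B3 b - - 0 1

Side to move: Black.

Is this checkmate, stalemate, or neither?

Black to move; black king on d7.
In check: yes, from the white pawn on c6.
Legal moves for Black: Ke8, Kd8, Kc7, Ke6.
Black is in check but has 4 legal moves → neither.

neither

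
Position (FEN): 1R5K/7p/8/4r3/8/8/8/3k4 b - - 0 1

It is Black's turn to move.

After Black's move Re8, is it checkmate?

After Re8: white king on h8; in check: yes, from the black rook on e8.
White has 3 legal replies: Kxh7, Kg7, Rxe8.
In check but a legal move exists → not checkmate.

no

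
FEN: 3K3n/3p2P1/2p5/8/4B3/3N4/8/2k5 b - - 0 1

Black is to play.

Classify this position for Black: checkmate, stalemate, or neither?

Black to move; black king on c1.
In check: yes, from the white knight on d3.
King squares — b1: available; d1: available; b2: attacked by Nd3; c2: available; d2: available.
Legal moves for Black: Kd2, Kc2, Kd1, Kb1.
Black is in check but has 4 legal moves → neither.

neither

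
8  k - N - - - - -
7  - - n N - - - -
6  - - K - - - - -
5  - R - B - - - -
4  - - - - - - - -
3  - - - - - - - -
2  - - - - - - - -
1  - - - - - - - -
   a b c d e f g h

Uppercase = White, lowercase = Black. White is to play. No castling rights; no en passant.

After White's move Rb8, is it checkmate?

yes

After Rb8: black king on a8; in check: yes, from the white rook on b8.
King squares — a7: attacked by Nc8; b7: attacked by Kc6; b8: attacked by Nd7.
Black has no legal moves → checkmate.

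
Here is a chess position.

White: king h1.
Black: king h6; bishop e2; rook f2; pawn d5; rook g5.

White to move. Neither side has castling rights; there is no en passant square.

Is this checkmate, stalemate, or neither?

White to move; white king on h1.
In check: no.
King squares — g1: attacked by Rg5; g2: attacked by Rf2; h2: attacked by Rf2.
Legal moves for White: none.
Not in check and no legal moves → stalemate.

stalemate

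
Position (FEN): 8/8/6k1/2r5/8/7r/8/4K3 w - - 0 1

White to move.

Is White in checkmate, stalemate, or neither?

neither

White to move; white king on e1.
In check: no.
Legal moves for White: Kf2, Ke2, Kd2, Kf1, Kd1.
White has 5 legal moves and is not in check → neither.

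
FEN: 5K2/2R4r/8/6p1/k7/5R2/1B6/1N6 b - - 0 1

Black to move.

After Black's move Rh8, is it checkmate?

no

After Rh8: white king on f8; in check: yes, from the black rook on h8.
White has 4 legal replies: Kg7, Kf7, Ke7, Bxh8.
In check but a legal move exists → not checkmate.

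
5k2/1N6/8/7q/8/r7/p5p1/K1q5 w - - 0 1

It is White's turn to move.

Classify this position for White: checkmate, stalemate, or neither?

White to move; white king on a1.
In check: yes, from the black queen on c1.
King squares — b1: attacked by Qc1; a2: attacked by Ra3; b2: attacked by Qc1.
Legal moves for White: none.
In check with no legal moves → checkmate.

checkmate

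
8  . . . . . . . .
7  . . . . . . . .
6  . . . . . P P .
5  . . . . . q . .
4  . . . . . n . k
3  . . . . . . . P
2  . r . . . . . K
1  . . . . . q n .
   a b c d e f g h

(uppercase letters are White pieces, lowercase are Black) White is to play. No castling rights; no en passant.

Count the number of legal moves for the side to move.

White to move; king on h2.
In check: yes, from the black rook on b2.
Legal moves: Kh1.
Count: 1.

1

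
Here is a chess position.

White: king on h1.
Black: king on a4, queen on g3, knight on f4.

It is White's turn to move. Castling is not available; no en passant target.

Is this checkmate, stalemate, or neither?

stalemate

White to move; white king on h1.
In check: no.
King squares — g1: attacked by Qg3; g2: attacked by Qg3; h2: attacked by Qg3.
Legal moves for White: none.
Not in check and no legal moves → stalemate.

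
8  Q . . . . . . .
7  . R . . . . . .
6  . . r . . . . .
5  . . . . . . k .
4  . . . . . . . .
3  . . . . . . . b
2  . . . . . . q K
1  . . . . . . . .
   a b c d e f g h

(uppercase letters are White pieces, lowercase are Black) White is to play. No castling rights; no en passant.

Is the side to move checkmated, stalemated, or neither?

checkmate

White to move; white king on h2.
In check: yes, from the black queen on g2.
King squares — g1: attacked by Qg2; h1: attacked by Qg2; g2: attacked by Bh3; g3: attacked by Qg2; h3: attacked by Qg2.
Legal moves for White: none.
In check with no legal moves → checkmate.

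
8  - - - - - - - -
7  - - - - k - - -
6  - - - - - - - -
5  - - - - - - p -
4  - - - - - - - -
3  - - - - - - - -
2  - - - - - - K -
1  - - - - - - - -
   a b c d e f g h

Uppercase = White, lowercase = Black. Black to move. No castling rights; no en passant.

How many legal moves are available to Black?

Black to move; king on e7.
In check: no.
Legal moves: Kf8, Ke8, Kd8, Kf7, Kd7, Kf6, Ke6, Kd6, g4.
Count: 9.

9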